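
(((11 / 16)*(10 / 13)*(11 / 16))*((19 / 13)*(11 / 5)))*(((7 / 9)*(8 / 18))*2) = 177023 / 219024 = 0.81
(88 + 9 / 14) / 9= 1241 / 126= 9.85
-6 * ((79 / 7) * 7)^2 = -37446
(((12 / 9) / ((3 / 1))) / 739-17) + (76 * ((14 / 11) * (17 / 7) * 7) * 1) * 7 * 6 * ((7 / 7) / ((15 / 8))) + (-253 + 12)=13379590786 / 365805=36575.75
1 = 1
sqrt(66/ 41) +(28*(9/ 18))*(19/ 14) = sqrt(2706)/ 41 +19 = 20.27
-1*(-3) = 3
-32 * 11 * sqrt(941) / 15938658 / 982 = -88 * sqrt(941) / 3912940539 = -0.00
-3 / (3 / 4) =-4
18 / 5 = 3.60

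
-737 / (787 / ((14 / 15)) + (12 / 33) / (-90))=-5107410 / 5843447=-0.87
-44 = -44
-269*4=-1076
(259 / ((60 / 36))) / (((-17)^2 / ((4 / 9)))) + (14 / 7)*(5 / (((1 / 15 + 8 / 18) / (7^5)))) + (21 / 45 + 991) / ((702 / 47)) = 885408233054 / 2692035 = 328899.23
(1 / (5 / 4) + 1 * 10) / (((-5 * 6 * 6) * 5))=-3 / 250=-0.01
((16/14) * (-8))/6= -32/21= -1.52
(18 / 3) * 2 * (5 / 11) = 5.45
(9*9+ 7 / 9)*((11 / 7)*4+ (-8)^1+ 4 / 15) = -111872 / 945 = -118.38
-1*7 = -7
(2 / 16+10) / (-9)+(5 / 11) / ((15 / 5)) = -257 / 264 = -0.97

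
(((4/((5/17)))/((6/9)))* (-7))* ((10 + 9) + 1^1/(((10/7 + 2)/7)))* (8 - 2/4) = -22535.62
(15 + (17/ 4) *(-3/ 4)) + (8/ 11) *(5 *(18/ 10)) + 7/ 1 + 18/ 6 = 4991/ 176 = 28.36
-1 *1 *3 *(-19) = 57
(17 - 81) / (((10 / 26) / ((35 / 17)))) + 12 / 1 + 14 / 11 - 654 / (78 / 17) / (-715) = -52005289 / 158015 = -329.12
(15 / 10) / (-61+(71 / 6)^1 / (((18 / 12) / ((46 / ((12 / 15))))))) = 27 / 7067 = 0.00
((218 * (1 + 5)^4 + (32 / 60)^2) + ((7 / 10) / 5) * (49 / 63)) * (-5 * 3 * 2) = -42379259 / 5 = -8475851.80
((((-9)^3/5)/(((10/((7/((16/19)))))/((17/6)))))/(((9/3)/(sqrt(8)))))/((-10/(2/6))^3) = 6783 * sqrt(2)/800000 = 0.01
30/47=0.64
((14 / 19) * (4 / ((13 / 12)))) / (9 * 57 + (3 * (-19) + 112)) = 0.00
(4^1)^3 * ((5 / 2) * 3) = 480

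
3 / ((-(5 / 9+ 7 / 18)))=-54 / 17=-3.18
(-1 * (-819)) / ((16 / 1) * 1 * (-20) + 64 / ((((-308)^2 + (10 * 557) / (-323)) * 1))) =-12545238069 / 4901669984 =-2.56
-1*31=-31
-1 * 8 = -8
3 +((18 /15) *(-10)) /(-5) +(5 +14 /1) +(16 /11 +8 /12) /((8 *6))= 96799 /3960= 24.44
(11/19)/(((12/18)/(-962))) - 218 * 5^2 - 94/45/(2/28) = -5399039/855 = -6314.67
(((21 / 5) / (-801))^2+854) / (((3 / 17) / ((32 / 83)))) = 827978988256 / 443774025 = 1865.77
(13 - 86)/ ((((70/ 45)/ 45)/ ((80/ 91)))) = -1182600/ 637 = -1856.51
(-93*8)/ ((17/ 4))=-2976/ 17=-175.06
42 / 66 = 7 / 11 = 0.64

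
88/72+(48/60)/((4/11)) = 154/45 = 3.42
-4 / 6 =-2 / 3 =-0.67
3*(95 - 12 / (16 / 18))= 489 / 2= 244.50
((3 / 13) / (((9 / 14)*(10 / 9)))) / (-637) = -3 / 5915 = -0.00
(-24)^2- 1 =575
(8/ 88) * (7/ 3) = 7/ 33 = 0.21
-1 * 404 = -404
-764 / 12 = -63.67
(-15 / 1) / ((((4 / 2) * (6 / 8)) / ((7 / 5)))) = -14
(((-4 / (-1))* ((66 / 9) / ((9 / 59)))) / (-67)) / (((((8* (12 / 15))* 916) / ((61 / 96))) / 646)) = -63936235 / 318152448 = -0.20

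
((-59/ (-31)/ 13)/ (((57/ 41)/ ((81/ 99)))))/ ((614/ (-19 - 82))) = -732957/ 51715378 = -0.01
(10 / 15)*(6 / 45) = 4 / 45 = 0.09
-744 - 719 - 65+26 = -1502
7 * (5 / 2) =35 / 2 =17.50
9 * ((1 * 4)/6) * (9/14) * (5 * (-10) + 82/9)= -1104/7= -157.71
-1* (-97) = 97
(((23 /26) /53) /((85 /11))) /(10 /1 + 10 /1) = 253 /2342600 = 0.00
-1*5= -5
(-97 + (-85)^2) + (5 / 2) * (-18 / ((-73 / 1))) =520389 / 73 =7128.62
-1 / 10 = -0.10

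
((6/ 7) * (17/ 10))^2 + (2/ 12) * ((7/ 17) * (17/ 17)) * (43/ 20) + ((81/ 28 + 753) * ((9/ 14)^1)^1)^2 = 46263227313451/ 195921600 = 236131.33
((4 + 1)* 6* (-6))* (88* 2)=-31680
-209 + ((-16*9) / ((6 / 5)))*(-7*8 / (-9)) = -2867 / 3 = -955.67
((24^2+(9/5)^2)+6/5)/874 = 14511/21850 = 0.66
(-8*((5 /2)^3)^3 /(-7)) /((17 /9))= 17578125 /7616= 2308.05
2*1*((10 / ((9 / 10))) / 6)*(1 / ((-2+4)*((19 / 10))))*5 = 2500 / 513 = 4.87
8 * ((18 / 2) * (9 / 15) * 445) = 19224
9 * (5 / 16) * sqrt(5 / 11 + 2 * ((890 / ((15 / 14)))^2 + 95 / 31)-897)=15 * sqrt(90205816085) / 1364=3302.89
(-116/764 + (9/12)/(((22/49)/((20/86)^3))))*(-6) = 131118648/167044207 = 0.78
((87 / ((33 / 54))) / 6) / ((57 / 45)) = 3915 / 209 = 18.73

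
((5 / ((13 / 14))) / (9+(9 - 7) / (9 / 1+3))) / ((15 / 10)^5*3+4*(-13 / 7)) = 18816 / 491777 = 0.04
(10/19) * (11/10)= 11/19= 0.58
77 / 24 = 3.21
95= 95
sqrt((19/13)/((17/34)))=sqrt(494)/13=1.71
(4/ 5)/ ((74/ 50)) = 20/ 37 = 0.54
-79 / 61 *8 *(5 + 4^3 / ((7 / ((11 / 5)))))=-555528 / 2135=-260.20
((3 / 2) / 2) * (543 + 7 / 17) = 13857 / 34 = 407.56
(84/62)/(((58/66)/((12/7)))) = 2376/899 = 2.64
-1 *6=-6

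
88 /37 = 2.38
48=48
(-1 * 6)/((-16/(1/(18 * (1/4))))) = 1/12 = 0.08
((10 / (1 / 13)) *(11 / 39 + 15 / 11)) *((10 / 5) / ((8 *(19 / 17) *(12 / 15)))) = 150025 / 2508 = 59.82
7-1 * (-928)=935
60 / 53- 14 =-682 / 53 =-12.87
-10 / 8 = -5 / 4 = -1.25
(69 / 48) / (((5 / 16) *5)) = 0.92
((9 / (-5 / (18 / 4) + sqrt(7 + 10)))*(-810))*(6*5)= -17714700*sqrt(17) / 1277 - 19683000 / 1277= -72609.69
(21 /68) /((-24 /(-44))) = 77 /136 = 0.57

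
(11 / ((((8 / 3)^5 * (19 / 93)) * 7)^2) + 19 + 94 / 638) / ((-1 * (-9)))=38671198704041399 / 18176702102372352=2.13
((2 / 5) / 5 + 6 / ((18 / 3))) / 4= 27 / 100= 0.27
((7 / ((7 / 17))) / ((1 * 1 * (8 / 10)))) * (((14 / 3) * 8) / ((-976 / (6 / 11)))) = -595 / 1342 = -0.44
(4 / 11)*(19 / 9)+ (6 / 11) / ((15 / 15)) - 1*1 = 31 / 99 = 0.31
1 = 1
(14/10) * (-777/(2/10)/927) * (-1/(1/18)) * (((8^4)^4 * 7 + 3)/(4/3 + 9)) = 64299580729828933230/3193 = 20137670131484163.24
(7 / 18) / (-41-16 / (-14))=-49 / 5022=-0.01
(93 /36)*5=155 /12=12.92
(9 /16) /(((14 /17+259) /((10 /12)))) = 255 /141344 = 0.00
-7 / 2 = -3.50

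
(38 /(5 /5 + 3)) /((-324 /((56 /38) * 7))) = -49 /162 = -0.30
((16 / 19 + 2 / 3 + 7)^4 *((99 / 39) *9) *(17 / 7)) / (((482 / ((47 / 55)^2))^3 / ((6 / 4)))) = 16222695107949323633 / 10693757733948281392400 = 0.00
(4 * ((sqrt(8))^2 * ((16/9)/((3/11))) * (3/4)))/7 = 1408/63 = 22.35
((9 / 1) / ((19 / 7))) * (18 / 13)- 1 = 3.59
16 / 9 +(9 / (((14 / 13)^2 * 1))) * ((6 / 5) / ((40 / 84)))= 134401 / 6300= 21.33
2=2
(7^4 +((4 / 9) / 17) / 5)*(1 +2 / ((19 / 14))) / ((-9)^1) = -86328143 / 130815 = -659.93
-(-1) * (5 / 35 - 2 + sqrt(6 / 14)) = -13 / 7 + sqrt(21) / 7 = -1.20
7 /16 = 0.44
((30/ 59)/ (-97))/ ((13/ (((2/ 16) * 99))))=-1485/ 297596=-0.00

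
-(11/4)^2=-121/16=-7.56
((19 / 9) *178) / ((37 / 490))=1657180 / 333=4976.52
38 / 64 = 19 / 32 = 0.59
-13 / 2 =-6.50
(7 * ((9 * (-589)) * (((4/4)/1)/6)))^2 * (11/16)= 1682913771/64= 26295527.67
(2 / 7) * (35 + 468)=1006 / 7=143.71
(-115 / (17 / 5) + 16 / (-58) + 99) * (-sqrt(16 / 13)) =-127984 * sqrt(13) / 6409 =-72.00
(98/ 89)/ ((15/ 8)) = 784/ 1335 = 0.59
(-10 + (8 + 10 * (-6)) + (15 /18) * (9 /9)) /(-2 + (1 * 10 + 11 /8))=-1468 /225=-6.52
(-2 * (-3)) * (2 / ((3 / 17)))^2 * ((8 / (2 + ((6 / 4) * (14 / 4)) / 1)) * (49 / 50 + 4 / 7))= 6695552 / 5075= 1319.32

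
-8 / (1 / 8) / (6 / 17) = -181.33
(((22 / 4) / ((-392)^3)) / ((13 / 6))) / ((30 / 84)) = -33 / 279668480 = -0.00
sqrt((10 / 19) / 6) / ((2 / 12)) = 2* sqrt(285) / 19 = 1.78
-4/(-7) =4/7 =0.57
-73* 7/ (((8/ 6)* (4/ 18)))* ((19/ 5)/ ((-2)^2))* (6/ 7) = -112347/ 80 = -1404.34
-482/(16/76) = -4579/2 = -2289.50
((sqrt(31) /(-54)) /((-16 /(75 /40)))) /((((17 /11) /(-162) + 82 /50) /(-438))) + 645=645 - 2710125 *sqrt(31) /4648768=641.75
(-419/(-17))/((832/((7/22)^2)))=20531/6845696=0.00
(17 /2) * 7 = 119 /2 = 59.50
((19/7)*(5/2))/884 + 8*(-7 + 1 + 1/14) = -586881/12376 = -47.42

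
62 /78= 31 /39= 0.79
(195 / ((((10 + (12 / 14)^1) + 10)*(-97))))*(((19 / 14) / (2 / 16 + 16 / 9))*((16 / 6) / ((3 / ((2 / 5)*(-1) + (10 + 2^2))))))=-806208 / 970097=-0.83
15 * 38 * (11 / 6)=1045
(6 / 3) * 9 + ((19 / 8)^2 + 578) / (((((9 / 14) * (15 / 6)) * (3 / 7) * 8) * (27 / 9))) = 921139 / 17280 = 53.31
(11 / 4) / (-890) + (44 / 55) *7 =3985 / 712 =5.60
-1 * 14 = -14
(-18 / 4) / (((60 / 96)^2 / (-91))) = 26208 / 25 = 1048.32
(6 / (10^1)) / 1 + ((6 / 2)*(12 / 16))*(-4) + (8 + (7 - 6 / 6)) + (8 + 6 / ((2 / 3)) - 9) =68 / 5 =13.60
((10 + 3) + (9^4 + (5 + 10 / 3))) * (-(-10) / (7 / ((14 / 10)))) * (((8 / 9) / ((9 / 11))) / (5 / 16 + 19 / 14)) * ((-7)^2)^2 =84963284224 / 4131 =20567243.82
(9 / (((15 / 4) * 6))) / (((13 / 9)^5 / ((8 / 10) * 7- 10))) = -2598156 / 9282325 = -0.28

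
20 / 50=2 / 5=0.40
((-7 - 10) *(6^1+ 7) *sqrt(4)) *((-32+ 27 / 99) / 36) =77129 / 198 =389.54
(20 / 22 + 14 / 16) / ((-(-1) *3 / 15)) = 785 / 88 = 8.92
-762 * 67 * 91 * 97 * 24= -10815687792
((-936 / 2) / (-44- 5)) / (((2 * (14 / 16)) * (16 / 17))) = 5.80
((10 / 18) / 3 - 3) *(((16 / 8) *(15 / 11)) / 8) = -95 / 99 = -0.96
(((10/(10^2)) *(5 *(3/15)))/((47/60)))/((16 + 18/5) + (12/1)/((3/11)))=5/2491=0.00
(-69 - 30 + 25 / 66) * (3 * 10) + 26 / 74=-1204022 / 407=-2958.29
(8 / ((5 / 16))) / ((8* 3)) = 16 / 15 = 1.07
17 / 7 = 2.43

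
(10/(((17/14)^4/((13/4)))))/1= 1248520/83521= 14.95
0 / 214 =0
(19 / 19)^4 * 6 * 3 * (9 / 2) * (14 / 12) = 189 / 2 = 94.50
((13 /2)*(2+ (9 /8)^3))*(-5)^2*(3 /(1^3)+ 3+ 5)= 6266975 /1024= 6120.09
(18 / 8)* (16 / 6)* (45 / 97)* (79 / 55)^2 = 337014 / 58685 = 5.74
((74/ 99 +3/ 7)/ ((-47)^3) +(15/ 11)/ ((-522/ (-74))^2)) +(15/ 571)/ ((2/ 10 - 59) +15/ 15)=806962628160925/ 29955599114468643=0.03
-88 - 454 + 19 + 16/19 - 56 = -10985/19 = -578.16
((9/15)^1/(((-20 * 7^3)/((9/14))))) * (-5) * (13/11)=351/1056440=0.00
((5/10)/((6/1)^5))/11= 1/171072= 0.00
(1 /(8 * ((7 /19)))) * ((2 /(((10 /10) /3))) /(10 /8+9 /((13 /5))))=0.43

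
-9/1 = -9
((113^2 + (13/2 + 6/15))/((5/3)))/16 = 383277/800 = 479.10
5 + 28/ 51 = 5.55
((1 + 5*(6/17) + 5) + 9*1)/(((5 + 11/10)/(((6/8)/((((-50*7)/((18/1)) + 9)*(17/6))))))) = -115425/1657126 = -0.07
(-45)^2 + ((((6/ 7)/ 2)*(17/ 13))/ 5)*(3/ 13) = 11978028/ 5915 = 2025.03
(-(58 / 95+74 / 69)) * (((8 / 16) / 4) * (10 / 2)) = -1379 / 1311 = -1.05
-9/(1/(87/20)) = -783/20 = -39.15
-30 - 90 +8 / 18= -1076 / 9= -119.56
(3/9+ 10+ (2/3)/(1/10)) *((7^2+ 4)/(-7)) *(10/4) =-4505/14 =-321.79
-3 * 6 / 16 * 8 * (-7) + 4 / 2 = 65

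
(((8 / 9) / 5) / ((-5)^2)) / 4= 2 / 1125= 0.00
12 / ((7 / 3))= 36 / 7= 5.14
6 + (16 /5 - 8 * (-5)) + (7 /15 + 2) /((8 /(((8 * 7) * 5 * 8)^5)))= 260826569113600738 /15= 17388437940906715.87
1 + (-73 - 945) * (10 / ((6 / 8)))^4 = -2606079919 / 81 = -32173826.16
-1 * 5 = -5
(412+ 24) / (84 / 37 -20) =-4033 / 164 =-24.59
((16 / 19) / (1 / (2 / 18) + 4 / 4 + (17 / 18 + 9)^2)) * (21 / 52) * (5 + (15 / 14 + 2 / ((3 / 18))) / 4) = 225018 / 8714407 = 0.03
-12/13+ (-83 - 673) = -9840/13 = -756.92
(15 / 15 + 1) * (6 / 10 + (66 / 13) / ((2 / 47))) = 15588 / 65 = 239.82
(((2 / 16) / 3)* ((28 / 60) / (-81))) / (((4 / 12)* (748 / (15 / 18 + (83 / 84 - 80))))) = 0.00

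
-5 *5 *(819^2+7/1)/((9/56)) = -939075200/9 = -104341688.89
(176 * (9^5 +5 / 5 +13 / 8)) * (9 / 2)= 46768887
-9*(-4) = 36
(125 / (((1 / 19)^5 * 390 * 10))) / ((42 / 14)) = 12380495 / 468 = 26454.05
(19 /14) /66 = 19 /924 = 0.02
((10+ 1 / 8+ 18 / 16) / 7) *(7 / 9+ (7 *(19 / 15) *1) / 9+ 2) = 127 / 21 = 6.05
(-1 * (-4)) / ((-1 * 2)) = -2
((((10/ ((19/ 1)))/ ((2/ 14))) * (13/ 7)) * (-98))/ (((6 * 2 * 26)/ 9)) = -735/ 38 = -19.34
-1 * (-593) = 593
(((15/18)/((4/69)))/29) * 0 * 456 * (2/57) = 0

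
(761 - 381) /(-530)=-38 /53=-0.72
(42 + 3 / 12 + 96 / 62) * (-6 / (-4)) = 16293 / 248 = 65.70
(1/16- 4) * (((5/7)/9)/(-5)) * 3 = 3/16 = 0.19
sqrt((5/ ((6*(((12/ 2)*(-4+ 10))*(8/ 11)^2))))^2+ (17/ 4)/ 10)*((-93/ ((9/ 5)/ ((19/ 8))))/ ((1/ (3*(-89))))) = 52421*sqrt(2039619745)/ 110592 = 21407.02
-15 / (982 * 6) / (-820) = 1 / 322096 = 0.00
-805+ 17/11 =-8838/11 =-803.45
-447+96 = -351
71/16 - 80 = -1209/16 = -75.56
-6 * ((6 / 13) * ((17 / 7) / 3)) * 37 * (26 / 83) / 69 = -5032 / 13363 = -0.38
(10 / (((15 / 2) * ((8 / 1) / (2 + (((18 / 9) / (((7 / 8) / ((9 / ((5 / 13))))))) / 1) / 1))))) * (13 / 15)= 12623 / 1575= 8.01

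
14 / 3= 4.67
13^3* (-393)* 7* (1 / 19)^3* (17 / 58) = -258.27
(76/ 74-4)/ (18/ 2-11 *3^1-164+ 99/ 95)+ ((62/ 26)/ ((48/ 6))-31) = -2097215501/ 68344328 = -30.69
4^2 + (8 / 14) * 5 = 132 / 7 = 18.86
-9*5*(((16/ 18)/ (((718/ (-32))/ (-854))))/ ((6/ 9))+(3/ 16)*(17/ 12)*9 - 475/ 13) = -223127175/ 298688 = -747.02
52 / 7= 7.43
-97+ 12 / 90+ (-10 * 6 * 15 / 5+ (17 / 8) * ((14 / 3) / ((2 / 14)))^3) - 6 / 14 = 69739111 / 945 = 73798.00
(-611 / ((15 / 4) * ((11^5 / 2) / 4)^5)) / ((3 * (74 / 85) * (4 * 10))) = -85090304 / 180397853957416397199647367915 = -0.00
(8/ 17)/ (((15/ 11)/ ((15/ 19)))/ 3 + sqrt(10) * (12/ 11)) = 0.12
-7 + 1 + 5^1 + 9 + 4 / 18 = 74 / 9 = 8.22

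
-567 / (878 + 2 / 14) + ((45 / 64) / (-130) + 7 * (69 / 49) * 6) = 465336171 / 7955584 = 58.49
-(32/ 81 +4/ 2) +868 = 70114/ 81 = 865.60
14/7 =2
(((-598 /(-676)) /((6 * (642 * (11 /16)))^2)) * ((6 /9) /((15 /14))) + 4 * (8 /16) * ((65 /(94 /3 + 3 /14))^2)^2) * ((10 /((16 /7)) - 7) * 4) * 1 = -378.45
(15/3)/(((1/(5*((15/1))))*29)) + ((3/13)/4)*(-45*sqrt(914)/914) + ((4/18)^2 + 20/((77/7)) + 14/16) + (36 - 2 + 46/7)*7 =61946129/206712 - 135*sqrt(914)/47528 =299.59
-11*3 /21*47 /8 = -517 /56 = -9.23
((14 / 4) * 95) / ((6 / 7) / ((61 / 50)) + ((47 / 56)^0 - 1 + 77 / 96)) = 13629840 / 61679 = 220.98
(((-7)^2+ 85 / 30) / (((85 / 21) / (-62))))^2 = 4554495169 / 7225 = 630379.95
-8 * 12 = -96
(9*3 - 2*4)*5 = 95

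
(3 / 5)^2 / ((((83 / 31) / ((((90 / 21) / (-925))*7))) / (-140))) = 46872 / 76775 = 0.61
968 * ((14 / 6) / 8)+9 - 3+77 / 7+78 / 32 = 14485 / 48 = 301.77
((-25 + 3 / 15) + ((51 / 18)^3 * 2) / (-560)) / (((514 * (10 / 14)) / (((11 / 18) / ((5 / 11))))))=-182082857 / 1998432000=-0.09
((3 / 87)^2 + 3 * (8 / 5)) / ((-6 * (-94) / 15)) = 20189 / 158108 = 0.13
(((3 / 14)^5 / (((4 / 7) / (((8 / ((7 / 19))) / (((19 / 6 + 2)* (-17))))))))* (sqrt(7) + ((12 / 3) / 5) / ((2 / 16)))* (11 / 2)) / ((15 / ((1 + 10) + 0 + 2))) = -1320462 / 221432225-660231* sqrt(7) / 708583120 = -0.01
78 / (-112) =-39 / 56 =-0.70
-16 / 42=-0.38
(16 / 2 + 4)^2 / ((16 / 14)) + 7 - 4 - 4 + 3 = 128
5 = 5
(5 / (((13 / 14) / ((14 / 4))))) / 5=49 / 13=3.77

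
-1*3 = -3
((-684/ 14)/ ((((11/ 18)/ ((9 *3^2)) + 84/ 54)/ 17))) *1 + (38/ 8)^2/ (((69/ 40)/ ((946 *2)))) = 26655326062/ 1100757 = 24215.45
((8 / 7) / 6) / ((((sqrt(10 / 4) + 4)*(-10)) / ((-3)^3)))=16 / 105-2*sqrt(10) / 105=0.09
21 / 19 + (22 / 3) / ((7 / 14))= 15.77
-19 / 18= -1.06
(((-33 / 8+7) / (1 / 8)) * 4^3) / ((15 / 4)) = 5888 / 15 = 392.53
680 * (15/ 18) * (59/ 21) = 100300/ 63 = 1592.06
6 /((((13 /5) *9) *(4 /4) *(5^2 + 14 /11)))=110 /11271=0.01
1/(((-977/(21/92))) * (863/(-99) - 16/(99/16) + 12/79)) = 0.00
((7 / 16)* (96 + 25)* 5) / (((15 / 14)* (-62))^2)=41503 / 691920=0.06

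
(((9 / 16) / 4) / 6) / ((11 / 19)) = 57 / 1408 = 0.04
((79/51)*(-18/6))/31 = -79/527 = -0.15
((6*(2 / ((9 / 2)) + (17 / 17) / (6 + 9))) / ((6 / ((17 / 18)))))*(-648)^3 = -656729856 / 5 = -131345971.20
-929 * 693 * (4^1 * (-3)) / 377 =7725564 / 377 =20492.21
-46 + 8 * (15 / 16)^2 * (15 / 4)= -2513 / 128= -19.63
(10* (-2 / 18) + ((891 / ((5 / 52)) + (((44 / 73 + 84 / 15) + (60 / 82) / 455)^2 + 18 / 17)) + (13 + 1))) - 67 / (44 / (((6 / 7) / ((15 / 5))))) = 58169053104638907031 / 6242381957161350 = 9318.41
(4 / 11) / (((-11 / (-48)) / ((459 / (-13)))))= -88128 / 1573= -56.03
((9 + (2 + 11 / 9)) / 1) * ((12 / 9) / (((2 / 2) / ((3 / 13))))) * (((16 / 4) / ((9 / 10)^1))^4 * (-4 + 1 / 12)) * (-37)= 212644.95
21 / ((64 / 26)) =273 / 32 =8.53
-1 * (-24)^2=-576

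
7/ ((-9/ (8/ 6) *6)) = -14/ 81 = -0.17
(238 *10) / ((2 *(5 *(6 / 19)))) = 2261 / 3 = 753.67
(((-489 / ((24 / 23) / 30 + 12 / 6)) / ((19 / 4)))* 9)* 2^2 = -449880 / 247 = -1821.38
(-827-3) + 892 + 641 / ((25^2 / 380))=56466 / 125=451.73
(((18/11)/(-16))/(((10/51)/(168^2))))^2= 655575224976/3025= 216719082.64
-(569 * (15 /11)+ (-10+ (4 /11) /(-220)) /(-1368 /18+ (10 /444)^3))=-390402256365723 /503069311415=-776.04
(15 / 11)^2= 225 / 121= 1.86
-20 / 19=-1.05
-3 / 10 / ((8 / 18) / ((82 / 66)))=-369 / 440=-0.84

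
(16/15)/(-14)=-8/105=-0.08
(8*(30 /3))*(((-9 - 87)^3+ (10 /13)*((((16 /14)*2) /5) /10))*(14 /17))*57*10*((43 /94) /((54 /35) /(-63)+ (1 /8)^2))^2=-834485796376628035584000 /9432299669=-88471086125394.39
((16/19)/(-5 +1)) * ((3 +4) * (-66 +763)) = -19516/19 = -1027.16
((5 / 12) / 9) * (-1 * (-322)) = 805 / 54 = 14.91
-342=-342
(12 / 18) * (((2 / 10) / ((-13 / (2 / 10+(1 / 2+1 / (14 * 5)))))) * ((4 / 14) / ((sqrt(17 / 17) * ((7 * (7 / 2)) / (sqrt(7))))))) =-8 * sqrt(7) / 93639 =-0.00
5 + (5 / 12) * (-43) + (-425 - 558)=-11951 / 12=-995.92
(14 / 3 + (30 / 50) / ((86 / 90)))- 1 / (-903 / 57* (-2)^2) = 5.31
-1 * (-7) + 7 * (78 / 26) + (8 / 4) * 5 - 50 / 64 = 1191 / 32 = 37.22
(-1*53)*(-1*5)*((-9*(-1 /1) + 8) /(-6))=-4505 /6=-750.83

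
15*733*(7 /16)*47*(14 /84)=1205785 /32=37680.78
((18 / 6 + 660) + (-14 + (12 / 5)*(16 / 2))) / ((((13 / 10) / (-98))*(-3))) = 50372 / 3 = 16790.67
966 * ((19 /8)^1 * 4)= 9177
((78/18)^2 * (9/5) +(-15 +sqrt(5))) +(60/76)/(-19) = sqrt(5) +33859/1805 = 20.99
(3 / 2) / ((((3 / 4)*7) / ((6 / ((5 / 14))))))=24 / 5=4.80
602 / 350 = 43 / 25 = 1.72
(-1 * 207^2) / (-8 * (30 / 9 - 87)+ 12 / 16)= -514188 / 8041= -63.95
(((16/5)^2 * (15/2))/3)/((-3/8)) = -1024/15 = -68.27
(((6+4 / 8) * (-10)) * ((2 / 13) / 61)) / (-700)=1 / 4270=0.00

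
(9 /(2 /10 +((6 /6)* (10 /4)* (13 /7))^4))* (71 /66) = 6818840 /327402317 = 0.02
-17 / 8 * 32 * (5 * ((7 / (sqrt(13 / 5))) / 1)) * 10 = -23800 * sqrt(65) / 13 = -14760.13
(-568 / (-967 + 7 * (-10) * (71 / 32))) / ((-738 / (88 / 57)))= -399872 / 377689581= -0.00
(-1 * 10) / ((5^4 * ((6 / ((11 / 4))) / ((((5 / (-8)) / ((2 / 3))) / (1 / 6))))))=33 / 800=0.04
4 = 4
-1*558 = -558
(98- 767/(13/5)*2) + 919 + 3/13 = 5554/13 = 427.23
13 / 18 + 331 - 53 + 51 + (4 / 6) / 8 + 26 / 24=2978 / 9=330.89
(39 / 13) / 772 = 3 / 772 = 0.00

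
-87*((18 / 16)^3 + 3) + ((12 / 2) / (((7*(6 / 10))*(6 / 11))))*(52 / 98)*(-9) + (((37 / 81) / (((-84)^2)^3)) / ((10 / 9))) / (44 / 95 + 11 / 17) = -4505415856031435329 / 11337792672374784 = -397.38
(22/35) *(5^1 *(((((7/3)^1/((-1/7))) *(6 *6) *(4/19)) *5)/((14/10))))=-1389.47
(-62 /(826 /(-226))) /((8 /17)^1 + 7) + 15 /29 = 4240723 /1521079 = 2.79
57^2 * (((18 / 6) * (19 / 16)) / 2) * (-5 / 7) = -925965 / 224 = -4133.77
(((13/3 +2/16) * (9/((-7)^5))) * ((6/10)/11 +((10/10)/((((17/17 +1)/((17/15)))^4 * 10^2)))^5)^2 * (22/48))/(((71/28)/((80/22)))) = -0.00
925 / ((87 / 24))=7400 / 29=255.17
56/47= 1.19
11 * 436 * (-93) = -446028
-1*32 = -32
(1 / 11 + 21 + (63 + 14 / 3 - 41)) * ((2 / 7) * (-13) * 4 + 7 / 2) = -41764 / 77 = -542.39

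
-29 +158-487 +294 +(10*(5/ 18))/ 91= -52391/ 819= -63.97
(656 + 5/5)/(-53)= -657/53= -12.40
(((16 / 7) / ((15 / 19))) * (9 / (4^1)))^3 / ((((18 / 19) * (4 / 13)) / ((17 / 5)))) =691222584 / 214375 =3224.36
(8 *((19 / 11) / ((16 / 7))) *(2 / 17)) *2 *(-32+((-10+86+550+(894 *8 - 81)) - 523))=10159.21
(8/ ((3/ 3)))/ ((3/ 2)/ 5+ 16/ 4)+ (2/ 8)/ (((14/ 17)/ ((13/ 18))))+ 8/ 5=3.68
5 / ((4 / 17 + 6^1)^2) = 1445 / 11236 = 0.13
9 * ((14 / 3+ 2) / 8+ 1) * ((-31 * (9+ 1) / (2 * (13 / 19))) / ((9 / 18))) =-7475.77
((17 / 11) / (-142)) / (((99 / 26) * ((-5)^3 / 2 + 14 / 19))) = 8398 / 181467693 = 0.00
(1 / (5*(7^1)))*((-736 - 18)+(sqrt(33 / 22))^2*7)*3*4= -8922 / 35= -254.91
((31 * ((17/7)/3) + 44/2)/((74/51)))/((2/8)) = 33626/259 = 129.83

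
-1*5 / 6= -5 / 6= -0.83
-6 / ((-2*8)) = 3 / 8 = 0.38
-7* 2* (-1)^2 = -14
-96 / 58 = -48 / 29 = -1.66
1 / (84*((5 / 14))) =1 / 30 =0.03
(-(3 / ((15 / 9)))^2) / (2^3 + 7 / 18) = -1458 / 3775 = -0.39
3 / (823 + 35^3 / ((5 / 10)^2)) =1 / 57441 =0.00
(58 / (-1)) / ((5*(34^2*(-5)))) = 29 / 14450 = 0.00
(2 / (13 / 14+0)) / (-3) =-28 / 39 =-0.72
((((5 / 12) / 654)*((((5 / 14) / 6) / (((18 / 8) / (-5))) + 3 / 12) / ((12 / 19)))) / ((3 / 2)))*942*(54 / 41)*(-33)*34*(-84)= 248230345 / 26814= 9257.49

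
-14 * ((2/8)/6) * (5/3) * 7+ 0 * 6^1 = -245/36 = -6.81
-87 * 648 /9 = -6264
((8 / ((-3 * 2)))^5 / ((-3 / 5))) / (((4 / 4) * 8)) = 640 / 729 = 0.88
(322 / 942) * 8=1288 / 471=2.73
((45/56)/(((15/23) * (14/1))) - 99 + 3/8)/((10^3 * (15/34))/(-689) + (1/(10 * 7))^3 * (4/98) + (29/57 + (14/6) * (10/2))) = -2211375458667375/258872240378564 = -8.54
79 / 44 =1.80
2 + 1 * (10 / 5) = 4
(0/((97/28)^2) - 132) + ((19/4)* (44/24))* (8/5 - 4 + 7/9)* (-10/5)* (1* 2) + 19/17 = -74.37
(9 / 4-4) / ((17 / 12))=-21 / 17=-1.24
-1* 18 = -18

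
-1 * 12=-12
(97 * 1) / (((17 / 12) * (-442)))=-0.15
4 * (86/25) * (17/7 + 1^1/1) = 8256/175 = 47.18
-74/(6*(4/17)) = -629/12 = -52.42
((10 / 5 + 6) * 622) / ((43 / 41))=204016 / 43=4744.56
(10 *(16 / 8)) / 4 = 5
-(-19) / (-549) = -19 / 549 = -0.03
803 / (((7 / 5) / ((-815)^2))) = 2666863375 / 7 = 380980482.14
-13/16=-0.81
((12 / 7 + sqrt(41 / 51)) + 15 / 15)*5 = 5*sqrt(2091) / 51 + 95 / 7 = 18.05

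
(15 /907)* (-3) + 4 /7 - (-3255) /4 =20679247 /25396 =814.27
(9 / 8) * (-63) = -567 / 8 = -70.88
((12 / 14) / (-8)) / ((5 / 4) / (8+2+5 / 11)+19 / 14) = -23 / 317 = -0.07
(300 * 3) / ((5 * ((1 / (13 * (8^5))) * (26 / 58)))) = 171048960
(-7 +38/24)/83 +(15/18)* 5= 4085/996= 4.10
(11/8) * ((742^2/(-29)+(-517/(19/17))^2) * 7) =157187453885/83752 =1876820.30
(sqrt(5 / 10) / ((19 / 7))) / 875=0.00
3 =3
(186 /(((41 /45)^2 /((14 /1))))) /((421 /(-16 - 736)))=-3965371200 /707701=-5603.17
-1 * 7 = -7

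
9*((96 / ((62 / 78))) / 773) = 33696 / 23963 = 1.41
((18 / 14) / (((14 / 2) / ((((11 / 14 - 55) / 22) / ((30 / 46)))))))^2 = 22667121 / 47059600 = 0.48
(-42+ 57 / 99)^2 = 1868689 / 1089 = 1715.97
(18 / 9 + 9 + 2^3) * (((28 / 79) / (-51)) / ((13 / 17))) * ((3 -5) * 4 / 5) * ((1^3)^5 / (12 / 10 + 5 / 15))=4256 / 23621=0.18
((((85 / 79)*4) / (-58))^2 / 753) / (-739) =-28900 / 2920717770027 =-0.00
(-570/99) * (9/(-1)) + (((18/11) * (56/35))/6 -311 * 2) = -31336/55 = -569.75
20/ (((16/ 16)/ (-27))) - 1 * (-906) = 366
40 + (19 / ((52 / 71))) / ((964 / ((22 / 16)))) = 40.04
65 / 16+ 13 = 273 / 16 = 17.06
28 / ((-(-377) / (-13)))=-0.97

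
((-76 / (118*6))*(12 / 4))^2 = 0.10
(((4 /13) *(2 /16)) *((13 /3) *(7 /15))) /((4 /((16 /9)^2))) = 224 /3645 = 0.06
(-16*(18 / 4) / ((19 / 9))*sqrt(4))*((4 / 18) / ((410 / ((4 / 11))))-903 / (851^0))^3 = 98480470810850956229456 / 1960811065125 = 50224354891.92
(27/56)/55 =27/3080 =0.01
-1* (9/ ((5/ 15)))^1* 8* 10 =-2160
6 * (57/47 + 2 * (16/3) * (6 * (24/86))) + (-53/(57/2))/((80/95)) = 5443655/48504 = 112.23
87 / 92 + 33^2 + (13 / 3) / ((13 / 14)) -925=46813 / 276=169.61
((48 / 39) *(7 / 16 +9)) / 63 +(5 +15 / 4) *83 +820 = 5066119 / 3276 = 1546.43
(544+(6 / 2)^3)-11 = 560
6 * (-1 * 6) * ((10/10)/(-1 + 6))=-36/5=-7.20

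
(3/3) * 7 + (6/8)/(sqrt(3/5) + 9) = 3797/536 -sqrt(15)/536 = 7.08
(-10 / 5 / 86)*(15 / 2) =-15 / 86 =-0.17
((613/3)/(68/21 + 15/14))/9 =5.27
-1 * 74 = -74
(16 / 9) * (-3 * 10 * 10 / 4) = -133.33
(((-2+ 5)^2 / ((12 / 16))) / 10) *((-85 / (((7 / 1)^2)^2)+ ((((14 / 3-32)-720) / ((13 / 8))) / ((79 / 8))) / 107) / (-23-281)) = 372536383 / 200521051640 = 0.00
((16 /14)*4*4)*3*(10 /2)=274.29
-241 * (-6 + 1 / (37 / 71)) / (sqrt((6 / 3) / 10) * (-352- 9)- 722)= -363910 / 253783 + 36391 * sqrt(5) / 253783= -1.11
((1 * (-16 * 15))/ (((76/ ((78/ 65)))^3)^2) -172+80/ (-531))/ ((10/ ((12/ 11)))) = -53756975925811297/ 2862447822093750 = -18.78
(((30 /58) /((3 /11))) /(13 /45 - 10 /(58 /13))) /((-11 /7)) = 225 /364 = 0.62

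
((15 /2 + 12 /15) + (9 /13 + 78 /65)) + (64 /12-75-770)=-64699 /78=-829.47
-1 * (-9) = 9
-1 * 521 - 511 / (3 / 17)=-10250 / 3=-3416.67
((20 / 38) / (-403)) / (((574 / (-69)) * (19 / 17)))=5865 / 41753621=0.00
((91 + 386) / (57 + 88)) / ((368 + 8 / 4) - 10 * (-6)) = 0.01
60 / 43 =1.40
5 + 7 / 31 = 162 / 31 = 5.23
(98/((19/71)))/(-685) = -6958/13015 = -0.53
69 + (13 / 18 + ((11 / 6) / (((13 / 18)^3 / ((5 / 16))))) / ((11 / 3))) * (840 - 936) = -264637 / 6591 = -40.15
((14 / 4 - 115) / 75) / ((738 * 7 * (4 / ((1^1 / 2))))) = -223 / 6199200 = -0.00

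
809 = 809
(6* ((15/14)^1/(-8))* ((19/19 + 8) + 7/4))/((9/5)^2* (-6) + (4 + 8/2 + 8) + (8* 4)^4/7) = -48375/838841536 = -0.00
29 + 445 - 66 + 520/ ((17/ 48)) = 31896/ 17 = 1876.24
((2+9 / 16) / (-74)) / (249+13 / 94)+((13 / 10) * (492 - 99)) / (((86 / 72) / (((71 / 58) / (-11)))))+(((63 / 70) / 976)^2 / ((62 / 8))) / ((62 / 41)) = -2354173337999815967119 / 49457202980304908800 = -47.60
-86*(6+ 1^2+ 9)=-1376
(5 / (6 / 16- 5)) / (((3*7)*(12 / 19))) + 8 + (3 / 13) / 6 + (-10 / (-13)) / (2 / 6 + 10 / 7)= 508699 / 60606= 8.39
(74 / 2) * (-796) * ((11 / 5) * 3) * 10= -1943832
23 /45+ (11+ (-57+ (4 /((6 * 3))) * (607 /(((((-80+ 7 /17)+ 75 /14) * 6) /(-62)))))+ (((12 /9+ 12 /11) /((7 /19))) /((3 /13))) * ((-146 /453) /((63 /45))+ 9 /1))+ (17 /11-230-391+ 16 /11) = -507341271583 /1285539255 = -394.65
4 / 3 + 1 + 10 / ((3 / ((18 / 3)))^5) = 967 / 3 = 322.33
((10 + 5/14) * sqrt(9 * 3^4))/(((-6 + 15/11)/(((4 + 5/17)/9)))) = -116435/4046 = -28.78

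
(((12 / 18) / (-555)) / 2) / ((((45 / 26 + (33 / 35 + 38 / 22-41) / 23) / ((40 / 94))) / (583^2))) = -313010577880 / 231525243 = -1351.95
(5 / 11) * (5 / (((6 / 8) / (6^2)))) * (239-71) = 18327.27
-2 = -2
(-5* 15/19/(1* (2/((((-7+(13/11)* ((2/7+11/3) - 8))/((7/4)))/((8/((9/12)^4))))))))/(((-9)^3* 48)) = -34025/2265145344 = -0.00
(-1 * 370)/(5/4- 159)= 2.35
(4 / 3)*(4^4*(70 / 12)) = 17920 / 9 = 1991.11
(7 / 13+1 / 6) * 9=6.35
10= 10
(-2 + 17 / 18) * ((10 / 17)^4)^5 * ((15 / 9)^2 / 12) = -5937500000000000000000 / 987608231815360122943589043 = -0.00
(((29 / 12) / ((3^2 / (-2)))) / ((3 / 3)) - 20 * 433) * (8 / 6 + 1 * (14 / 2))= -11691725 / 162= -72171.14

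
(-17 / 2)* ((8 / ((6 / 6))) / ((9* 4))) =-1.89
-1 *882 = -882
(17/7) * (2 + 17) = 323/7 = 46.14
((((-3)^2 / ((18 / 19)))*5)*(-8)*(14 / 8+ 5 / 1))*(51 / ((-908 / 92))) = 3008745 / 227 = 13254.38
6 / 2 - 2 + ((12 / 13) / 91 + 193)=229514 / 1183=194.01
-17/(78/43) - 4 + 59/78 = -164/13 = -12.62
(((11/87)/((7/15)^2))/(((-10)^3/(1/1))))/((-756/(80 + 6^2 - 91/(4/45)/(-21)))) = 0.00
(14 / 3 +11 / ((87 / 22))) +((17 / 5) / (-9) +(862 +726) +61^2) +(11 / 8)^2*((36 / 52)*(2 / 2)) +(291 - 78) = 6004664729 / 1085760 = 5530.38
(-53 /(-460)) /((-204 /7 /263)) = -97573 /93840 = -1.04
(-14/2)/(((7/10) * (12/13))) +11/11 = -59/6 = -9.83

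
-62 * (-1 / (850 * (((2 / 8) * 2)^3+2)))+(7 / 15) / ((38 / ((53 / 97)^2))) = 294424283 / 7749722850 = 0.04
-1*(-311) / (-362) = -311 / 362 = -0.86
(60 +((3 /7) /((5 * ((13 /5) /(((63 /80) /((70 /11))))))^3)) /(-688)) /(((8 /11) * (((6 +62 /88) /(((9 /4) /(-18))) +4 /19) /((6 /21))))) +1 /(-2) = -531376538711881282599 /564574029021184000000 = -0.94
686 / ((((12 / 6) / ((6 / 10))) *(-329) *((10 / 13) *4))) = -0.20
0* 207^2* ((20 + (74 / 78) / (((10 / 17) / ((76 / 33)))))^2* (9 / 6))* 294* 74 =0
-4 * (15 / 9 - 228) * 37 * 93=3115252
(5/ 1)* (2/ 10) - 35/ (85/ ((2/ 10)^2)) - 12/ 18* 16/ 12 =362/ 3825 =0.09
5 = 5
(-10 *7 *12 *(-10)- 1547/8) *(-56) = -459571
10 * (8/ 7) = 80/ 7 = 11.43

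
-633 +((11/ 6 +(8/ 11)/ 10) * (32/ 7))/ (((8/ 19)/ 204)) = 1381631/ 385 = 3588.65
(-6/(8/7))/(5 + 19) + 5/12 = 0.20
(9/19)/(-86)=-9/1634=-0.01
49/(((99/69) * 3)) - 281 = -269.62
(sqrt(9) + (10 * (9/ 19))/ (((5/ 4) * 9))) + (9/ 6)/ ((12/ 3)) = 577/ 152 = 3.80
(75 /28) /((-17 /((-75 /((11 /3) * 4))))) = 16875 /20944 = 0.81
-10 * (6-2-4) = 0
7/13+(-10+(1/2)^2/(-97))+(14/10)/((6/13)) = -486553/75660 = -6.43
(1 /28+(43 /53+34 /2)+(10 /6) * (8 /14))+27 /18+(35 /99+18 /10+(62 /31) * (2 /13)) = 217353677 /9549540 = 22.76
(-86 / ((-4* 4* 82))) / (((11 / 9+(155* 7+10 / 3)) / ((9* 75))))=261225 / 6432736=0.04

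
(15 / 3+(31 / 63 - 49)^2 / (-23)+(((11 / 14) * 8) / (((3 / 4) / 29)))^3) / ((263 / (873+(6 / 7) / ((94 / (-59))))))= 38165545586309440 / 801326547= 47627956.08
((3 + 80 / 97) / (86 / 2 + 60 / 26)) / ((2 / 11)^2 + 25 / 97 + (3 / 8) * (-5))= -4668664 / 87614339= -0.05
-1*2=-2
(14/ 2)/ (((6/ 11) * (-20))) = -77/ 120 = -0.64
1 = 1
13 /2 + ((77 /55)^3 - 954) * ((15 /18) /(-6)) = 124757 /900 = 138.62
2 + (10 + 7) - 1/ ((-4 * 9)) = 685/ 36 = 19.03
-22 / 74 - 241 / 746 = -17123 / 27602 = -0.62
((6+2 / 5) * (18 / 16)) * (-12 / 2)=-216 / 5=-43.20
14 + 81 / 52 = 809 / 52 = 15.56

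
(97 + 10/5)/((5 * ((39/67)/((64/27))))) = 47168/585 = 80.63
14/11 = 1.27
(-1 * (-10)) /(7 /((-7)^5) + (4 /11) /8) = 528220 /2379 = 222.03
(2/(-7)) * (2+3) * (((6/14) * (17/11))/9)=-170/1617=-0.11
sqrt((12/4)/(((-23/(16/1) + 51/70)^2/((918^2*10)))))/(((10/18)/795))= 10149402.19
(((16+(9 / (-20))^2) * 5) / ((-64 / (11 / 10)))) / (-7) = 71291 / 358400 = 0.20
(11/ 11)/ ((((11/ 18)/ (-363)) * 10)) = -297/ 5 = -59.40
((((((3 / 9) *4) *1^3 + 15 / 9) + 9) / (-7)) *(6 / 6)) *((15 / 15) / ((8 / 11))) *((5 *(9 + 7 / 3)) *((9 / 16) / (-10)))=1683 / 224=7.51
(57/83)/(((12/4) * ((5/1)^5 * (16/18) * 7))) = 171/14525000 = 0.00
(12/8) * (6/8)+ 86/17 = 841/136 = 6.18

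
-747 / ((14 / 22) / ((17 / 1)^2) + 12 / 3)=-791571 / 4241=-186.65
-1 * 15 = -15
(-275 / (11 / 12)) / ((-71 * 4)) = 75 / 71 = 1.06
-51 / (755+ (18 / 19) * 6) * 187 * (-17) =3080451 / 14453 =213.14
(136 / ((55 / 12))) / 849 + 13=202889 / 15565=13.03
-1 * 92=-92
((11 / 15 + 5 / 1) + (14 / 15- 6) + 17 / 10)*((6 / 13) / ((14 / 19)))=1349 / 910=1.48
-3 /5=-0.60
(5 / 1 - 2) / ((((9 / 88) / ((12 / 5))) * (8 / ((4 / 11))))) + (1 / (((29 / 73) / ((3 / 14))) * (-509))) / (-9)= 9919757 / 3099810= 3.20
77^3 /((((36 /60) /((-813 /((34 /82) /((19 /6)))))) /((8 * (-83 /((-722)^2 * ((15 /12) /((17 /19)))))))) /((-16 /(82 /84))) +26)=836440173184 /47624237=17563.33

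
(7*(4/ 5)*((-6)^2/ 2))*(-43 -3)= -23184/ 5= -4636.80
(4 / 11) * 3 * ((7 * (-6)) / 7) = -72 / 11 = -6.55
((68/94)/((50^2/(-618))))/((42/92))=-80546/205625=-0.39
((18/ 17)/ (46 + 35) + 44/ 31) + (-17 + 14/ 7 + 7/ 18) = -41671/ 3162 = -13.18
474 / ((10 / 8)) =1896 / 5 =379.20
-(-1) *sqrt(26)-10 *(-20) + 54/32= sqrt(26) + 3227/16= 206.79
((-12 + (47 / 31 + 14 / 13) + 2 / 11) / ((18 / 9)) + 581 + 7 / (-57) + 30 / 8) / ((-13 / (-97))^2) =5515882339345 / 170812356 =32292.06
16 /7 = 2.29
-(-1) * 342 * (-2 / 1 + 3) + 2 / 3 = 1028 / 3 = 342.67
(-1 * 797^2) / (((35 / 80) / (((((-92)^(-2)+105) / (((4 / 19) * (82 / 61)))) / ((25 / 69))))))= -1962848479624653 / 1320200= -1486781154.09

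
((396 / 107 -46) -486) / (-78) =28264 / 4173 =6.77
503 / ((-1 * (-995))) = 503 / 995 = 0.51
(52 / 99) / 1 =52 / 99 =0.53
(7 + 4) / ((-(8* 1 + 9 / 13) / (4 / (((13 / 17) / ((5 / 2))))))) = -1870 / 113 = -16.55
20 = 20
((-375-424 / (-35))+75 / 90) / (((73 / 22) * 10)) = -836341 / 76650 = -10.91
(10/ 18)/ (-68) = -5/ 612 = -0.01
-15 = -15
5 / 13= 0.38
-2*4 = -8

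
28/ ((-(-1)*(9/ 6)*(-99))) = -56/ 297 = -0.19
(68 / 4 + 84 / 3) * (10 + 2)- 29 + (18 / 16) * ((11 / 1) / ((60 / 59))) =83707 / 160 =523.17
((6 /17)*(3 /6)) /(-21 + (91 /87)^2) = -22707 /2561356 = -0.01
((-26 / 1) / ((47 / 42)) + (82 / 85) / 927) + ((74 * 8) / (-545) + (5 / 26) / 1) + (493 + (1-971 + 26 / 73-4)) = -77346989744593 / 153231911586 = -504.77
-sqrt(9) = -3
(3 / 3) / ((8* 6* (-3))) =-0.01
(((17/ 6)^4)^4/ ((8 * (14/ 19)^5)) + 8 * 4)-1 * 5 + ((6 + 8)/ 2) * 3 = 120490511170222966543381315/ 12138084918940925952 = 9926649.22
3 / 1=3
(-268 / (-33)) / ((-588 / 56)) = -536 / 693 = -0.77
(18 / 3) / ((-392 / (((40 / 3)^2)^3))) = -1024000000 / 11907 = -85999.83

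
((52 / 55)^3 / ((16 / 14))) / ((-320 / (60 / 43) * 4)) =-46137 / 57233000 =-0.00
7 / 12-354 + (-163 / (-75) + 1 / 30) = -35121 / 100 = -351.21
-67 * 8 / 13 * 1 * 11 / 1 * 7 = -3174.77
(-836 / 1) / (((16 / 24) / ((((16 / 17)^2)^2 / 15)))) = -27394048 / 417605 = -65.60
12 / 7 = 1.71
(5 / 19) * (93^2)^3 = 3234950917245 / 19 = 170260574591.84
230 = 230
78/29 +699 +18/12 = 703.19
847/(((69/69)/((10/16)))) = 4235/8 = 529.38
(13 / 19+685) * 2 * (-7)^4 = 62560456 / 19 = 3292655.58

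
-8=-8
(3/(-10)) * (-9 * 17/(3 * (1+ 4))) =153/50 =3.06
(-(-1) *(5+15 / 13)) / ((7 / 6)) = 480 / 91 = 5.27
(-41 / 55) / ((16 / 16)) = -0.75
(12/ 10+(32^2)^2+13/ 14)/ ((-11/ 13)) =-954206097/ 770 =-1239228.70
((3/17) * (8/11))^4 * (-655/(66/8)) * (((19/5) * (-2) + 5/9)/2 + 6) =-717938688/13451140571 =-0.05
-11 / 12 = -0.92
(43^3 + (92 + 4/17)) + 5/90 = 79599.29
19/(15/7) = 8.87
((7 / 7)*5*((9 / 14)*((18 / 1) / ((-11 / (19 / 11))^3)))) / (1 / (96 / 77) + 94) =-14035680 / 5940044033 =-0.00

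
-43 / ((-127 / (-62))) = -20.99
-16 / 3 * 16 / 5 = -17.07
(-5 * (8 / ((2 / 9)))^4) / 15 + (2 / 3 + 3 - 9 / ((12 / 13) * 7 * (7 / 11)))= -329203867 / 588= -559870.52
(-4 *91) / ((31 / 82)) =-29848 / 31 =-962.84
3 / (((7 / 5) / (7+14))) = 45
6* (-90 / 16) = -135 / 4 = -33.75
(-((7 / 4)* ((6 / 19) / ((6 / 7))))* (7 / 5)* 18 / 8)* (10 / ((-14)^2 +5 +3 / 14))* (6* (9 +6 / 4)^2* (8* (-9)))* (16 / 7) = 65345616 / 5947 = 10988.00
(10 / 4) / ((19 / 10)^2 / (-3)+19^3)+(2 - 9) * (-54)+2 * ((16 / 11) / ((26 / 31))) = 381.47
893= 893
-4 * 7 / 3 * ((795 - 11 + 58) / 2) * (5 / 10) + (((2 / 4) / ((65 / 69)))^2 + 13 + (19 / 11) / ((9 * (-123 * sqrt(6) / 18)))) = -98935217 / 50700 - 19 * sqrt(6) / 4059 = -1951.40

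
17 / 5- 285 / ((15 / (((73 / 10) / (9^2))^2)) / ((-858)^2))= -2070419734 / 18225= -113603.28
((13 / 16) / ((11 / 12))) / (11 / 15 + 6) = 585 / 4444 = 0.13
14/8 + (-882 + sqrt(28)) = -3521/4 + 2 *sqrt(7) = -874.96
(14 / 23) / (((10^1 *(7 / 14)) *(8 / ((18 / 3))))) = 21 / 230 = 0.09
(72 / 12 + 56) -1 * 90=-28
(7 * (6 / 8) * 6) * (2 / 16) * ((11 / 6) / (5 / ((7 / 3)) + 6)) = 539 / 608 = 0.89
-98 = -98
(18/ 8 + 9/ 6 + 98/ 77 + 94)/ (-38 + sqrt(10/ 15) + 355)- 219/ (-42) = 513157339/ 92851220- 4357 * sqrt(6)/ 13264460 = 5.53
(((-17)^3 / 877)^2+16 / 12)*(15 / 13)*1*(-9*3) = -10191045105 / 9998677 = -1019.24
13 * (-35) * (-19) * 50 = 432250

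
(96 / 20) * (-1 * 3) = -72 / 5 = -14.40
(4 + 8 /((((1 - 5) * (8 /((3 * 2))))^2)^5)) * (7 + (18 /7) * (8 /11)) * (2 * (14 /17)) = 22087250659763 /377957122048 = 58.44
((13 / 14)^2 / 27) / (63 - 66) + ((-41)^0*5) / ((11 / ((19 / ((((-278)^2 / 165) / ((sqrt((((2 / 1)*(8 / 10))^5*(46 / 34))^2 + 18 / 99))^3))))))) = -169 / 15876 + 178231823845521*sqrt(68791230256166) / 28041535236816406250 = 52.71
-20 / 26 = -10 / 13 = -0.77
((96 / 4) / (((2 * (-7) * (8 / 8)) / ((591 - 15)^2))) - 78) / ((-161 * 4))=1990929 / 2254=883.29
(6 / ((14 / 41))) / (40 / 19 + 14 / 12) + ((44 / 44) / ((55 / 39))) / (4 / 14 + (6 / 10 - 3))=10701105 / 2125354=5.03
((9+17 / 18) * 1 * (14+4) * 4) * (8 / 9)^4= 447.00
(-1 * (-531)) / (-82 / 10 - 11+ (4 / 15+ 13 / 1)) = -7965 / 89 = -89.49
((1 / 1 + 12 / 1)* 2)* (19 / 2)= 247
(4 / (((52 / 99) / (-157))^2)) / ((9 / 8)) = 53685522 / 169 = 317665.81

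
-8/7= -1.14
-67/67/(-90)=0.01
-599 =-599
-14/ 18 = -7/ 9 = -0.78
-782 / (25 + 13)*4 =-1564 / 19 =-82.32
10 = 10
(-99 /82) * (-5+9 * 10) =-8415 /82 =-102.62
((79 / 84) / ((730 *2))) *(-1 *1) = -79 / 122640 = -0.00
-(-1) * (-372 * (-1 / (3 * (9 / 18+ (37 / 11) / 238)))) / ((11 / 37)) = 545972 / 673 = 811.25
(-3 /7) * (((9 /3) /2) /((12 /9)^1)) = -27 /56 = -0.48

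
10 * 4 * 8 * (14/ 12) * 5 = 5600/ 3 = 1866.67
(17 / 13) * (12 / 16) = 51 / 52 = 0.98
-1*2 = -2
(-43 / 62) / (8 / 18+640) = -387 / 357368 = -0.00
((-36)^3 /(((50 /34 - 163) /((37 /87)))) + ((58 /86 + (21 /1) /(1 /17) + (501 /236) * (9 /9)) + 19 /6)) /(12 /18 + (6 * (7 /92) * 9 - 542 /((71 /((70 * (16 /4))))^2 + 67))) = -71214138375882442693 /484691485109455898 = -146.93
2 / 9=0.22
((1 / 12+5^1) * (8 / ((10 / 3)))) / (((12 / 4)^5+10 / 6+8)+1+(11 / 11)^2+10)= 183 / 3970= 0.05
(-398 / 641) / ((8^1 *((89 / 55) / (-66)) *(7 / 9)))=3250665 / 798686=4.07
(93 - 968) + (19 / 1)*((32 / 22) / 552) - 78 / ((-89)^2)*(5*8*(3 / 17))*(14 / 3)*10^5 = -33312.92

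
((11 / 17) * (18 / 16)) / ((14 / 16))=99 / 119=0.83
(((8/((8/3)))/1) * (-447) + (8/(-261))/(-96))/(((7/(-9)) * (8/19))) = 79800209/19488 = 4094.84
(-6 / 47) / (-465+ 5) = 0.00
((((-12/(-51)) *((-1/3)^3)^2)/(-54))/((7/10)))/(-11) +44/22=51530114/25765047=2.00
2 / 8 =1 / 4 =0.25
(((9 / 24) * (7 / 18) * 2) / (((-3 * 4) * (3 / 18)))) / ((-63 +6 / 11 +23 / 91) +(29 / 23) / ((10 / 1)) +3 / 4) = 805805 / 338856444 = 0.00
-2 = -2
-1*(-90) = 90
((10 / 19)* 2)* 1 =20 / 19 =1.05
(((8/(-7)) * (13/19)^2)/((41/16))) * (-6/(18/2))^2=-86528/932463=-0.09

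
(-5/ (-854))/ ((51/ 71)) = 355/ 43554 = 0.01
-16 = -16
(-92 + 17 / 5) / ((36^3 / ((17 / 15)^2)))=-128027 / 52488000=-0.00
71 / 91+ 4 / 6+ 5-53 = -12709 / 273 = -46.55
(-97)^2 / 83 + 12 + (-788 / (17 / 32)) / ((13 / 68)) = -8236447 / 1079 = -7633.41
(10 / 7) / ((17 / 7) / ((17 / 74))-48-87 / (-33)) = -0.04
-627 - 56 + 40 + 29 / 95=-61056 / 95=-642.69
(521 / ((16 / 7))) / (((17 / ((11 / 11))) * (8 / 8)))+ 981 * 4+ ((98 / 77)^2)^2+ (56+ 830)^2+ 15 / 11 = 3141826415199 / 3982352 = 788937.40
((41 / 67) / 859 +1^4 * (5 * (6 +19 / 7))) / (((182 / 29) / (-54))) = -1057288032 / 2820097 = -374.91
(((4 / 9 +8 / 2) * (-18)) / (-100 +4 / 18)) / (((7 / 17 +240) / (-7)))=-42840 / 1835063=-0.02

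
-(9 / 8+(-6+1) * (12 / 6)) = 71 / 8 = 8.88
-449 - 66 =-515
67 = 67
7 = 7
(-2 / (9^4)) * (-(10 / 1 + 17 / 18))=0.00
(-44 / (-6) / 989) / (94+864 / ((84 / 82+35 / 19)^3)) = 122478216707 / 2158596359499729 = 0.00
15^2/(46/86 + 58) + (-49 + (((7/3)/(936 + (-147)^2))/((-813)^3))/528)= -45.16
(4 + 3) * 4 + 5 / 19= 537 / 19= 28.26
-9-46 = -55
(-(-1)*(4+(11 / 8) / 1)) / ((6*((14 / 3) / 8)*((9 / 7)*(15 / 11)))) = 473 / 540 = 0.88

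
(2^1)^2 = 4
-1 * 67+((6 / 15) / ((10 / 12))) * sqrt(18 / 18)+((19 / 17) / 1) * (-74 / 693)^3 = -9409136280347 / 141445336725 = -66.52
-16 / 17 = -0.94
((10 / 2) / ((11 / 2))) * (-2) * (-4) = 7.27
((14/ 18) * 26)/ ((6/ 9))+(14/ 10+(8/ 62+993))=476561/ 465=1024.86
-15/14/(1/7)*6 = -45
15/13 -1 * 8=-89/13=-6.85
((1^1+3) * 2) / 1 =8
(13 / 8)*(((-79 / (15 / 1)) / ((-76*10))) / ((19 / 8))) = 1027 / 216600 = 0.00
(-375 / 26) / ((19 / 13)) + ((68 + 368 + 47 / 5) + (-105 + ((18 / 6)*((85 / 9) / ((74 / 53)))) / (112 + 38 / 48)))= 6293509159 / 19030210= 330.71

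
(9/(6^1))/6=1/4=0.25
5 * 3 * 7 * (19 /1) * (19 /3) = 12635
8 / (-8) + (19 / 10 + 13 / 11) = 229 / 110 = 2.08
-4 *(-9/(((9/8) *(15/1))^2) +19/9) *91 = -1532804/2025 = -756.94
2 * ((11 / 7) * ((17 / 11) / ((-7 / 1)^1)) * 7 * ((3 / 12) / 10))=-17 / 140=-0.12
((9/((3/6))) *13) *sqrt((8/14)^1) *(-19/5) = -8892 *sqrt(7)/35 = -672.17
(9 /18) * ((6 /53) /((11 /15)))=45 /583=0.08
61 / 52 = 1.17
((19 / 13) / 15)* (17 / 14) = 323 / 2730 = 0.12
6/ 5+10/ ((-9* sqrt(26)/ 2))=6/ 5 -10* sqrt(26)/ 117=0.76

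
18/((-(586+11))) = -6/199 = -0.03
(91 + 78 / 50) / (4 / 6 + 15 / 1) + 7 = 15167 / 1175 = 12.91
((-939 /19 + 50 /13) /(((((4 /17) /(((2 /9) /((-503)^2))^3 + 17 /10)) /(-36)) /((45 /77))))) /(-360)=-38411029511627176758108913 /1996046225260631778714480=-19.24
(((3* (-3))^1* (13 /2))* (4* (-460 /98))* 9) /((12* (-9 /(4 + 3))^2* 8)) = 1495 /24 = 62.29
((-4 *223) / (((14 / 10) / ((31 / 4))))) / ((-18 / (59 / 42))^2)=-120320765 / 4000752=-30.07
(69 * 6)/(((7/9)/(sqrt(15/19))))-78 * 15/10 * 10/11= -1170/11 + 3726 * sqrt(285)/133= 366.58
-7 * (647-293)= -2478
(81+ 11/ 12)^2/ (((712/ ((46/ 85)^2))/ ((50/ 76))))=511166881/ 281490624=1.82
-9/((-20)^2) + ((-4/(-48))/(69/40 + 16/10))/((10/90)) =0.20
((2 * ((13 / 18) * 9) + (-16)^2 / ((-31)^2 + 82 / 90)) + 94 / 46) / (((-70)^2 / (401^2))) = 26640384073 / 53025350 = 502.41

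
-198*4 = -792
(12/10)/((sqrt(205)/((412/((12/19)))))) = 54.67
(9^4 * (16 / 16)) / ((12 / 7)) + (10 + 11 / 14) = 3838.04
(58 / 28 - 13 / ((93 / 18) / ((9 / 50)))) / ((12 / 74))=649757 / 65100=9.98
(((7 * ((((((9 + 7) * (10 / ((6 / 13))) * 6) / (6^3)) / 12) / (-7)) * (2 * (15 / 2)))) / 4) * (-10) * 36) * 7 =7583.33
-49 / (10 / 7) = -343 / 10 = -34.30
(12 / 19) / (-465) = -4 / 2945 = -0.00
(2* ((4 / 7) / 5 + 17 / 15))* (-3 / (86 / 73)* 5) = -31.77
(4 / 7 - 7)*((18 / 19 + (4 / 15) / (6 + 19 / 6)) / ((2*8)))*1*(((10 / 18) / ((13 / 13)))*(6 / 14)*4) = -7653 / 20482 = -0.37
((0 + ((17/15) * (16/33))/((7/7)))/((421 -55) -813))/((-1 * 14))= 0.00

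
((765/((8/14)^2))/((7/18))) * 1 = 48195/8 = 6024.38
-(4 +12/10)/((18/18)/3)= -78/5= -15.60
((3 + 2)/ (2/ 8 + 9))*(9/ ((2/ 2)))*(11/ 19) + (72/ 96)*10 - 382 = -522587/ 1406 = -371.68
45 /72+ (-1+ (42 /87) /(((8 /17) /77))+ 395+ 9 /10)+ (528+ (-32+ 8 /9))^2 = 23243174999 /93960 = 247373.08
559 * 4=2236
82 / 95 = 0.86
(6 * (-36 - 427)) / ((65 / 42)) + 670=-73126 / 65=-1125.02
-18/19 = -0.95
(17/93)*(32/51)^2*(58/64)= 928/14229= 0.07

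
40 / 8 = 5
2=2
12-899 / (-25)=47.96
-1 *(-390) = 390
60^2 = 3600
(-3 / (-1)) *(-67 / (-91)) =201 / 91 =2.21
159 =159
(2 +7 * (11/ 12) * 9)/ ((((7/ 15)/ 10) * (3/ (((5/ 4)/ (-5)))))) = -5975/ 56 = -106.70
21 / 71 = 0.30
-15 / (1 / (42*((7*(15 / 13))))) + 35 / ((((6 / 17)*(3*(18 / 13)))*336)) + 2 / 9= -1028705507 / 202176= -5088.17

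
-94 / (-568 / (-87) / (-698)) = 1427061 / 142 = 10049.73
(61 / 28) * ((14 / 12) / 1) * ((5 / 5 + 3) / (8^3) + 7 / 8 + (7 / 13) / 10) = 475373 / 199680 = 2.38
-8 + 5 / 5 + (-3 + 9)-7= -8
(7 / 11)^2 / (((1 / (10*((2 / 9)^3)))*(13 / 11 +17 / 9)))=245 / 16929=0.01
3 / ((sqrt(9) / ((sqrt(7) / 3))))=sqrt(7) / 3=0.88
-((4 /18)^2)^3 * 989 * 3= -63296 /177147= -0.36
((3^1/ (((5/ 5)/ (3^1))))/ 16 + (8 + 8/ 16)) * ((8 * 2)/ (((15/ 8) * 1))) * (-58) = -13456/ 3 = -4485.33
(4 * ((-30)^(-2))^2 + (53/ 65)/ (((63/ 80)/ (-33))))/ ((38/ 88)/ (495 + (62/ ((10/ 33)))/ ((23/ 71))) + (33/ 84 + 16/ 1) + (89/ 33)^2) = -23008301554678/ 15936753369375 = -1.44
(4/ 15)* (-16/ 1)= -64/ 15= -4.27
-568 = -568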